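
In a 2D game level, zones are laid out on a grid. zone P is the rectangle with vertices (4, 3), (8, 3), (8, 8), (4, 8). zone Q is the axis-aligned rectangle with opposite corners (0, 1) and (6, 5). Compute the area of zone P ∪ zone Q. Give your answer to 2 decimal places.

By inclusion–exclusion:
Individual areas: |zone P| = 20, |zone Q| = 24.
|zone P∩zone Q|: x∈[4,6], y∈[3,5] → 2·2 = 4.
|zone P ∪ zone Q| = 44 − 4 = 40.00.

40.00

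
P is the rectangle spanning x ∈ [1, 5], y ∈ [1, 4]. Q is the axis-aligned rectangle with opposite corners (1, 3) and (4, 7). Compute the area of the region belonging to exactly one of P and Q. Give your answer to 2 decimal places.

18.00

|P∩Q|: x∈[1,4], y∈[3,4] → 3·1 = 3.
|P △ Q| = |P| + |Q| − 2·|P∩Q| = 12 + 12 − 6 = 18.00.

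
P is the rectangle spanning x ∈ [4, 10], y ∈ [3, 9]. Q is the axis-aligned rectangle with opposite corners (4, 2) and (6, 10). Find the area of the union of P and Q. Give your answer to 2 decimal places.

40.00

By inclusion–exclusion:
Individual areas: |P| = 36, |Q| = 16.
|P∩Q|: x∈[4,6], y∈[3,9] → 2·6 = 12.
|P ∪ Q| = 52 − 12 = 40.00.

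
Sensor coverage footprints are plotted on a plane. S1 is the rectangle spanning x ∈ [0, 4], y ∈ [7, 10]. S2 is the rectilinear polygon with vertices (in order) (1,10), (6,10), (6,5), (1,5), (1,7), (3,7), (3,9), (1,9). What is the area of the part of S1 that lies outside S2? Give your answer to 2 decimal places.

7.00

|S1| = 12, |S1∩S2| = 5.
|S1 ∖ S2| = |S1| − |S1∩S2| = 12 − 5 = 7.00.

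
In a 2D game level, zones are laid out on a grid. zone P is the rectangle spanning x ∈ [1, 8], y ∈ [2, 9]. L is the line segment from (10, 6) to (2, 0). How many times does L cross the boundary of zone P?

2

The segment meets the boundary at (8,4.5), (4.667,2).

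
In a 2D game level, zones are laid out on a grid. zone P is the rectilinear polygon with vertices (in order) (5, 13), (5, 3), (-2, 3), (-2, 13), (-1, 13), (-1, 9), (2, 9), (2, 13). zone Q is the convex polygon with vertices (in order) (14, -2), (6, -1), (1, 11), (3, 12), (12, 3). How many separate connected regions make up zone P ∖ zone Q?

2

zone P ∖ zone Q splits into 2 disjoint pieces (area 5.25, area 34.5).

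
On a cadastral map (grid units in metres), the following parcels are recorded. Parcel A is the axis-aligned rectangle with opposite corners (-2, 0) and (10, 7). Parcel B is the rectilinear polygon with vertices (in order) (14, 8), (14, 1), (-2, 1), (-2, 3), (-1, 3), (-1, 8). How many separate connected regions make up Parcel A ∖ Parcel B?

Parcel A ∖ Parcel B splits into 2 disjoint pieces (area 12, area 4).

2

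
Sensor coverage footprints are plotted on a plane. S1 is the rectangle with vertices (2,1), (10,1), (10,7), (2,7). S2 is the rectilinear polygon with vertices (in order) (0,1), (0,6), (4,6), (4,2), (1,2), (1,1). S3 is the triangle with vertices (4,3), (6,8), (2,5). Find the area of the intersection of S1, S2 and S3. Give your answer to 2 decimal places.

The intersection is the polygon with vertices (4,6), (4,3), (2,5), (3.333,6).
By the shoelace formula its area is 3.33.

3.33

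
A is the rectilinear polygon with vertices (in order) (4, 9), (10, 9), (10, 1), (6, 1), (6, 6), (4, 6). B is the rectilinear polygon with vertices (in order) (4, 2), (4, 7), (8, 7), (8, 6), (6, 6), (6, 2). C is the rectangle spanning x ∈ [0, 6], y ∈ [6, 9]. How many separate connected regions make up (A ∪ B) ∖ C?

1

(A ∪ B) ∖ C is a single connected region.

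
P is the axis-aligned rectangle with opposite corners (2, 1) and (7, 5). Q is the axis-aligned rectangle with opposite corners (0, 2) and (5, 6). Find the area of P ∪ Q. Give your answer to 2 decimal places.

By inclusion–exclusion:
Individual areas: |P| = 20, |Q| = 20.
|P∩Q|: x∈[2,5], y∈[2,5] → 3·3 = 9.
|P ∪ Q| = 40 − 9 = 31.00.

31.00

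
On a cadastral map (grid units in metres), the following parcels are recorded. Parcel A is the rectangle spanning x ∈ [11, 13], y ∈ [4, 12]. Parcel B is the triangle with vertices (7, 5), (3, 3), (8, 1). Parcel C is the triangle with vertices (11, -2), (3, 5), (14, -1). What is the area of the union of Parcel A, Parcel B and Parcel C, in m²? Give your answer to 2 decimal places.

36.22

By inclusion–exclusion:
Individual areas: |Parcel A| = 16, |Parcel B| = 9, |Parcel C| = 14.5.
|Parcel A∩Parcel B| = 0.
|Parcel A∩Parcel C| = 0.
|Parcel B∩Parcel C| = 3.2783.
|Parcel A∩Parcel B∩Parcel C| = 0.
|Parcel A ∪ Parcel B ∪ Parcel C| = 39.5 − 3.2783 + 0 = 36.22.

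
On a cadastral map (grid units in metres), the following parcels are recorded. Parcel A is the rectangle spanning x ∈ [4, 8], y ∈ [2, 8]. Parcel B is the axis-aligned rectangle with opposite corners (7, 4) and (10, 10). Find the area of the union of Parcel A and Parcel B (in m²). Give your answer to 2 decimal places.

38.00

By inclusion–exclusion:
Individual areas: |Parcel A| = 24, |Parcel B| = 18.
|Parcel A∩Parcel B|: x∈[7,8], y∈[4,8] → 1·4 = 4.
|Parcel A ∪ Parcel B| = 42 − 4 = 38.00.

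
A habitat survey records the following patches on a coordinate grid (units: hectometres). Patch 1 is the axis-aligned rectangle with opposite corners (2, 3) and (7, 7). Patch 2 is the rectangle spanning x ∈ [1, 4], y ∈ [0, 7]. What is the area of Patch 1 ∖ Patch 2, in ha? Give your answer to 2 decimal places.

|Patch 1∩Patch 2|: x∈[2,4], y∈[3,7] → 2·4 = 8.
|Patch 1| = 20.
|Patch 1 ∖ Patch 2| = |Patch 1| − |Patch 1∩Patch 2| = 20 − 8 = 12.00.

12.00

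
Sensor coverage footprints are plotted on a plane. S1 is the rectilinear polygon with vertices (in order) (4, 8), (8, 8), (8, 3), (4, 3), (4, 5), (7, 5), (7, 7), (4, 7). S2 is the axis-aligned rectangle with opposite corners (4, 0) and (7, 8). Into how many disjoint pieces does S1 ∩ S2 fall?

S1 ∩ S2 splits into 2 disjoint pieces (area 3, area 6).

2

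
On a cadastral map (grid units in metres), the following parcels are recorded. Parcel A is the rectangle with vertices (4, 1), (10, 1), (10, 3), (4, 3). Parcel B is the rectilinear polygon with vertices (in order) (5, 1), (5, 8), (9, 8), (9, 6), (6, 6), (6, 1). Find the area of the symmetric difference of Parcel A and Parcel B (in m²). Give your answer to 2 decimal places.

21.00

|Parcel A| = 12, |Parcel B| = 13, |Parcel A∩Parcel B| = 2.
|Parcel A △ Parcel B| = |Parcel A| + |Parcel B| − 2·|Parcel A∩Parcel B| = 12 + 13 − 4 = 21.00.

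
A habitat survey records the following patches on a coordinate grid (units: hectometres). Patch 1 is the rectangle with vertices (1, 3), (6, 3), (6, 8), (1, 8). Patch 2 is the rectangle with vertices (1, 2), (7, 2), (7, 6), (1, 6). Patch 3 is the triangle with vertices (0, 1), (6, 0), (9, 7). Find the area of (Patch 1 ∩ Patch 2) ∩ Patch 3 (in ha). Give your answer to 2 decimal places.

3.00

The region (Patch 1 ∩ Patch 2) ∩ Patch 3 is the polygon with vertices (3,3), (6,5), (6,3).
By the shoelace formula its area is 3.00.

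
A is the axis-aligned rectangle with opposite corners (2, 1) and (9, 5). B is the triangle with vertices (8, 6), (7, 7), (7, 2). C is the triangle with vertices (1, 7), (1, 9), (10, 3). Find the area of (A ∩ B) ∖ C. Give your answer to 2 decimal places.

0.77

|A ∩ B| = 1.125.
|(A ∩ B) ∩ C| = 0.3518.
|(A ∩ B) ∖ C| = 1.125 − 0.3518 = 0.77.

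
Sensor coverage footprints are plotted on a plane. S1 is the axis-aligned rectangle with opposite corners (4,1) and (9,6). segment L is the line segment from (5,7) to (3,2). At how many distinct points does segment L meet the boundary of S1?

2

The segment meets the boundary at (4,4.5), (4.6,6).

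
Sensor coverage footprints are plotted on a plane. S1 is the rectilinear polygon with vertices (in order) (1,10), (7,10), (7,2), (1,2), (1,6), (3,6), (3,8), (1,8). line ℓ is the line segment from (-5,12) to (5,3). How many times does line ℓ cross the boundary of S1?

The segment meets the boundary at (1.667,6).

1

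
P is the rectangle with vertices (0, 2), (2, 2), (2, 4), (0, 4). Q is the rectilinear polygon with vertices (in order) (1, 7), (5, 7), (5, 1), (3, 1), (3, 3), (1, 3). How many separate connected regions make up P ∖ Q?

1

P ∖ Q is a single connected region.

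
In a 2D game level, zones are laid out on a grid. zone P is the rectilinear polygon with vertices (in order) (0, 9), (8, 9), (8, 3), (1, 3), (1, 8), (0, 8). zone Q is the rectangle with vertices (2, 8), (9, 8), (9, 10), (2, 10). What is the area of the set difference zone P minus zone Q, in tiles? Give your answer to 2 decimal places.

37.00

|zone P| = 43, |zone P∩zone Q| = 6.
|zone P ∖ zone Q| = |zone P| − |zone P∩zone Q| = 43 − 6 = 37.00.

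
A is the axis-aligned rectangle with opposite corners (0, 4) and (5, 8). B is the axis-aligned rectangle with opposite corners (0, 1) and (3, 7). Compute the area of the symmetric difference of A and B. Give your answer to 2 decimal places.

|A∩B|: x∈[0,3], y∈[4,7] → 3·3 = 9.
|A △ B| = |A| + |B| − 2·|A∩B| = 20 + 18 − 18 = 20.00.

20.00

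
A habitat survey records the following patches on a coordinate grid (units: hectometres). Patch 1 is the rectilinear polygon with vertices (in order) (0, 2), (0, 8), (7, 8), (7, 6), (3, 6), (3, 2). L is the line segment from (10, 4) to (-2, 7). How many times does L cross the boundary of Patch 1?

2

The segment meets the boundary at (0,6.5), (3,5.75).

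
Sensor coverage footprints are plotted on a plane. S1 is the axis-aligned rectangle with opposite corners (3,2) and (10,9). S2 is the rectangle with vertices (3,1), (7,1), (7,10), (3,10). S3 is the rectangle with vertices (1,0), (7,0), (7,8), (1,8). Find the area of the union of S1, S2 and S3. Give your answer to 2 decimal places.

By inclusion–exclusion:
Individual areas: |S1| = 49, |S2| = 36, |S3| = 48.
|S1∩S2|: x∈[3,7], y∈[2,9] → 4·7 = 28.
|S1∩S3|: x∈[3,7], y∈[2,8] → 4·6 = 24.
|S2∩S3|: x∈[3,7], y∈[1,8] → 4·7 = 28.
|S1∩S2∩S3| = 24.
|S1 ∪ S2 ∪ S3| = 133 − 80 + 24 = 77.00.

77.00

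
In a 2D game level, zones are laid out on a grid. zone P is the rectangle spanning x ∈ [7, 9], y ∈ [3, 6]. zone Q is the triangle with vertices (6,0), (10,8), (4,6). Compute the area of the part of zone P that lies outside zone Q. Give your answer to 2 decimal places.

2.25

|zone P| = 6, |zone P∩zone Q| = 3.75.
|zone P ∖ zone Q| = |zone P| − |zone P∩zone Q| = 6 − 3.75 = 2.25.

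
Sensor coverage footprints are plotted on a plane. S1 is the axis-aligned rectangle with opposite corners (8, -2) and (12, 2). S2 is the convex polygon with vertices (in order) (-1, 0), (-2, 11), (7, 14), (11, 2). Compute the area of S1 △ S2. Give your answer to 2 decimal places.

141.50

|S1| = 16, |S2| = 127, |S1∩S2| = 0.75.
|S1 △ S2| = |S1| + |S2| − 2·|S1∩S2| = 16 + 127 − 1.5 = 141.50.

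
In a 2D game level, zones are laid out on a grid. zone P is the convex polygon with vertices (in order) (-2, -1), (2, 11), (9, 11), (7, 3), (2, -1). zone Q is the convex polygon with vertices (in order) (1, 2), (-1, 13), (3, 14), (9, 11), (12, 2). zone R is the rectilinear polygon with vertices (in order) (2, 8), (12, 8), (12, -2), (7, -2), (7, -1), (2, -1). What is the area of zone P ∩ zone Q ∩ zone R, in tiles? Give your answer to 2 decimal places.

The intersection is the polygon with vertices (7,3), (5.75,2), (2,2), (2,8), (8.25,8).
By the shoelace formula its area is 32.50.

32.50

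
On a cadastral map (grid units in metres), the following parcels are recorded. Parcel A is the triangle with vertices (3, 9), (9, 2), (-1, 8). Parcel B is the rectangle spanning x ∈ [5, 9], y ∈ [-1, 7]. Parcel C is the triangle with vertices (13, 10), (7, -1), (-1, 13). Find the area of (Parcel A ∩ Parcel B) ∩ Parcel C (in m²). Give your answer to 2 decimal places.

The region (Parcel A ∩ Parcel B) ∩ Parcel C is the polygon with vertices (5,4.4), (5,6.667), (8.778,2.259), (8.726,2.164).
By the shoelace formula its area is 4.52.

4.52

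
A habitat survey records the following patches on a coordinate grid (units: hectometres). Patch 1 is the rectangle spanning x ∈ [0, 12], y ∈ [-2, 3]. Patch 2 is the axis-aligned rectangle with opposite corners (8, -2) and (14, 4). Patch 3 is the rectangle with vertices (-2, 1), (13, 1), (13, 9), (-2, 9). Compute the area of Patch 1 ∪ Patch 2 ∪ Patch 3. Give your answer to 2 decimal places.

By inclusion–exclusion:
Individual areas: |Patch 1| = 60, |Patch 2| = 36, |Patch 3| = 120.
|Patch 1∩Patch 2|: x∈[8,12], y∈[-2,3] → 4·5 = 20.
|Patch 1∩Patch 3|: x∈[0,12], y∈[1,3] → 12·2 = 24.
|Patch 2∩Patch 3|: x∈[8,13], y∈[1,4] → 5·3 = 15.
|Patch 1∩Patch 2∩Patch 3| = 8.
|Patch 1 ∪ Patch 2 ∪ Patch 3| = 216 − 59 + 8 = 165.00.

165.00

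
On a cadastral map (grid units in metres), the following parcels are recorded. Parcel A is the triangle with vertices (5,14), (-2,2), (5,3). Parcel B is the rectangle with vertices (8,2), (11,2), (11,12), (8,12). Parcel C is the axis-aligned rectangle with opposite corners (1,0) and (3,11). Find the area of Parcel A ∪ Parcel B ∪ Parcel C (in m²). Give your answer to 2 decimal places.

By inclusion–exclusion:
Individual areas: |Parcel A| = 38.5, |Parcel B| = 30, |Parcel C| = 22.
|Parcel A∩Parcel B| = 0.
|Parcel A∩Parcel C| = 12.5714.
|Parcel B∩Parcel C| = 0 (no overlap).
|Parcel A∩Parcel B∩Parcel C| = 0.
|Parcel A ∪ Parcel B ∪ Parcel C| = 90.5 − 12.5714 + 0 = 77.93.

77.93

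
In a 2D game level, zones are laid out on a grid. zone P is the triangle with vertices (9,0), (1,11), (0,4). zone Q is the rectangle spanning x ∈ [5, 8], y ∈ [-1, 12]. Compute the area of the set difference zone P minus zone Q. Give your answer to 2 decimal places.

|zone P| = 33.5, |zone P∩zone Q| = 6.9792.
|zone P ∖ zone Q| = |zone P| − |zone P∩zone Q| = 33.5 − 6.9792 = 26.52.

26.52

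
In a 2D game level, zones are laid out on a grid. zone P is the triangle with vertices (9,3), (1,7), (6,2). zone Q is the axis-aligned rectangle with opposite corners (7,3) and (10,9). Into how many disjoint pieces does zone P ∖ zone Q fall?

1

zone P ∖ zone Q is a single connected region.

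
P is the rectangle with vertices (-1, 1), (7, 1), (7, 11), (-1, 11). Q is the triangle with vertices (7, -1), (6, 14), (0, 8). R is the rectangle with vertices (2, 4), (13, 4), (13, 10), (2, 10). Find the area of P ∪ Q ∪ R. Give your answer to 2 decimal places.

By inclusion–exclusion:
Individual areas: |P| = 80, |Q| = 48, |R| = 66.
|P∩Q| = 41.7778.
|P∩R|: x∈[2,7], y∈[4,10] → 5·6 = 30.
|Q∩R| = 26.0063.
|P∩Q∩R| = 26.0063.
|P ∪ Q ∪ R| = 194 − 97.7841 + 26.0063 = 122.22.

122.22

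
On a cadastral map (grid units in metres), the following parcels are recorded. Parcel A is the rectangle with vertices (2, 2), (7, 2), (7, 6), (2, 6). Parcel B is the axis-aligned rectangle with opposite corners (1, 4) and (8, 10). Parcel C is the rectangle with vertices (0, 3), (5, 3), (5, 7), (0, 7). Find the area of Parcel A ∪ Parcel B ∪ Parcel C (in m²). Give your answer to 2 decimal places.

57.00

By inclusion–exclusion:
Individual areas: |Parcel A| = 20, |Parcel B| = 42, |Parcel C| = 20.
|Parcel A∩Parcel B|: x∈[2,7], y∈[4,6] → 5·2 = 10.
|Parcel A∩Parcel C|: x∈[2,5], y∈[3,6] → 3·3 = 9.
|Parcel B∩Parcel C|: x∈[1,5], y∈[4,7] → 4·3 = 12.
|Parcel A∩Parcel B∩Parcel C| = 6.
|Parcel A ∪ Parcel B ∪ Parcel C| = 82 − 31 + 6 = 57.00.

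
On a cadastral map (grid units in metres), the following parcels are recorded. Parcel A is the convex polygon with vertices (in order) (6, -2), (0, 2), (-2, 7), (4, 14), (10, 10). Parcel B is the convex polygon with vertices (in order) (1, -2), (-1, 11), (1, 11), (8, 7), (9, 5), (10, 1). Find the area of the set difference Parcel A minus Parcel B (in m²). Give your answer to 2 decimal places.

|Parcel A| = 110, |Parcel A∩Parcel B| = 70.8229.
|Parcel A ∖ Parcel B| = |Parcel A| − |Parcel A∩Parcel B| = 110 − 70.8229 = 39.18.

39.18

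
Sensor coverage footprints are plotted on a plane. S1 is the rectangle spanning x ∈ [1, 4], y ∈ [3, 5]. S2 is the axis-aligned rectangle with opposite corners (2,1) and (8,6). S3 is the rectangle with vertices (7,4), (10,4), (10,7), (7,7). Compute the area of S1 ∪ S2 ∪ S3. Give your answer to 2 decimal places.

39.00

By inclusion–exclusion:
Individual areas: |S1| = 6, |S2| = 30, |S3| = 9.
|S1∩S2|: x∈[2,4], y∈[3,5] → 2·2 = 4.
|S1∩S3| = 0 (no overlap).
|S2∩S3|: x∈[7,8], y∈[4,6] → 1·2 = 2.
|S1∩S2∩S3| = 0.
|S1 ∪ S2 ∪ S3| = 45 − 6 + 0 = 39.00.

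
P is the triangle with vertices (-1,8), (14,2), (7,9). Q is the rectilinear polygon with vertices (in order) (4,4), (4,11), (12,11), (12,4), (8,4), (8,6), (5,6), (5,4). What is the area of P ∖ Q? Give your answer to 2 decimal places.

12.56

|P| = 31.5, |P∩Q| = 18.9375.
|P ∖ Q| = |P| − |P∩Q| = 31.5 − 18.9375 = 12.56.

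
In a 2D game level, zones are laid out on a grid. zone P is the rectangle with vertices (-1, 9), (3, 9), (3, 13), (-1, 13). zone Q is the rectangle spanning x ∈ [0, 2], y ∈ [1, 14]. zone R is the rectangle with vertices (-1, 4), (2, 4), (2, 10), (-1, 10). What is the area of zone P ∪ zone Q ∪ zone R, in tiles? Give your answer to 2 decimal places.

39.00

By inclusion–exclusion:
Individual areas: |zone P| = 16, |zone Q| = 26, |zone R| = 18.
|zone P∩zone Q|: x∈[0,2], y∈[9,13] → 2·4 = 8.
|zone P∩zone R|: x∈[-1,2], y∈[9,10] → 3·1 = 3.
|zone Q∩zone R|: x∈[0,2], y∈[4,10] → 2·6 = 12.
|zone P∩zone Q∩zone R| = 2.
|zone P ∪ zone Q ∪ zone R| = 60 − 23 + 2 = 39.00.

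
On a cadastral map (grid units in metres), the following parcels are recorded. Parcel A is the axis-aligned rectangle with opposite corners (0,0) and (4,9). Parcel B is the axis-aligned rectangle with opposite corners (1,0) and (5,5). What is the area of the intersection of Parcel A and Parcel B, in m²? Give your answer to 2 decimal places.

|Parcel A∩Parcel B|: x∈[1,4], y∈[0,5] → 3·5 = 15.

15.00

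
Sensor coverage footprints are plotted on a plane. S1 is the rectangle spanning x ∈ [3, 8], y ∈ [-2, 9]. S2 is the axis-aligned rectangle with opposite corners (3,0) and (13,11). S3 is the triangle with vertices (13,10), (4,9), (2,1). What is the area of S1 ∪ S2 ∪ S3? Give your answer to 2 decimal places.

121.59

By inclusion–exclusion:
Individual areas: |S1| = 55, |S2| = 110, |S3| = 35.
|S1∩S2|: x∈[3,8], y∈[0,9] → 5·9 = 45.
|S1∩S3| = 23.6818.
|S2∩S3| = 33.4091.
|S1∩S2∩S3| = 23.6818.
|S1 ∪ S2 ∪ S3| = 200 − 102.0909 + 23.6818 = 121.59.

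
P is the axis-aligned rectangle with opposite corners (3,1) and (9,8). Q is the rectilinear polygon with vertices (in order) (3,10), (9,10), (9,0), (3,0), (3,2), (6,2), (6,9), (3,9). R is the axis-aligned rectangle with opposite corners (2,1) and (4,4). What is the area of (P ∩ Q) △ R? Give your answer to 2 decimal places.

28.00

|P ∩ Q| = 24.
|(P ∩ Q) ∩ R| = 1.
|(P ∩ Q) △ R| = 24 + 6 − 2 = 28.00.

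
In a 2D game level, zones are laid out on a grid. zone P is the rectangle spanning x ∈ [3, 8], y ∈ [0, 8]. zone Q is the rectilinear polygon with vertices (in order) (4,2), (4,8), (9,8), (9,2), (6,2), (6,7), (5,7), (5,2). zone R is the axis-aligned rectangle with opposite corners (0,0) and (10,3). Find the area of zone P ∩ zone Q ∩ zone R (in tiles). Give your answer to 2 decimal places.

3.00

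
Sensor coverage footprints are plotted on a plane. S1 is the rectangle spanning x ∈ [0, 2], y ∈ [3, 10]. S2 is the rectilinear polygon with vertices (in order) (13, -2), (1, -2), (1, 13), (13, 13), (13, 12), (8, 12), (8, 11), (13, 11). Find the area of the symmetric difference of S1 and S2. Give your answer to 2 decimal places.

175.00

|S1| = 14, |S2| = 175, |S1∩S2| = 7.
|S1 △ S2| = |S1| + |S2| − 2·|S1∩S2| = 14 + 175 − 14 = 175.00.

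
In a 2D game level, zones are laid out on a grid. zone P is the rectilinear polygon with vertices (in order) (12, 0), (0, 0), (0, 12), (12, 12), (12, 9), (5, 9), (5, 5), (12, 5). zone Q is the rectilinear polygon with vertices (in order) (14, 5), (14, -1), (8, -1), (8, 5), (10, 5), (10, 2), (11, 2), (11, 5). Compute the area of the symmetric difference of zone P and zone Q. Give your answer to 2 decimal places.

115.00

|zone P| = 116, |zone Q| = 33, |zone P∩zone Q| = 17.
|zone P △ zone Q| = |zone P| + |zone Q| − 2·|zone P∩zone Q| = 116 + 33 − 34 = 115.00.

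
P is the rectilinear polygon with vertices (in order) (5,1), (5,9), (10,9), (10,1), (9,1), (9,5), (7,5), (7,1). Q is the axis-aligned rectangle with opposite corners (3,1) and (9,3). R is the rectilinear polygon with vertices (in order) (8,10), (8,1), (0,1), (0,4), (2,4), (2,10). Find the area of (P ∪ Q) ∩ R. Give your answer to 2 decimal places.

26.00

|P ∪ Q| = 40.
|(P ∪ Q) ∩ R| = 26.00.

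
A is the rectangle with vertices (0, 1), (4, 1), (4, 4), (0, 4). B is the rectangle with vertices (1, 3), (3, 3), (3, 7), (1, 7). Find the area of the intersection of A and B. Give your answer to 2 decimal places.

2.00

|A∩B|: x∈[1,3], y∈[3,4] → 2·1 = 2.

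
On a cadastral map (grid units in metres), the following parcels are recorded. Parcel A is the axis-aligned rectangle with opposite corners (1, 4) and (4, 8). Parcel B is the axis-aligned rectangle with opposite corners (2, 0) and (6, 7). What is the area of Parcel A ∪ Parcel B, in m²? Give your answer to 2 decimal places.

By inclusion–exclusion:
Individual areas: |Parcel A| = 12, |Parcel B| = 28.
|Parcel A∩Parcel B|: x∈[2,4], y∈[4,7] → 2·3 = 6.
|Parcel A ∪ Parcel B| = 40 − 6 = 34.00.

34.00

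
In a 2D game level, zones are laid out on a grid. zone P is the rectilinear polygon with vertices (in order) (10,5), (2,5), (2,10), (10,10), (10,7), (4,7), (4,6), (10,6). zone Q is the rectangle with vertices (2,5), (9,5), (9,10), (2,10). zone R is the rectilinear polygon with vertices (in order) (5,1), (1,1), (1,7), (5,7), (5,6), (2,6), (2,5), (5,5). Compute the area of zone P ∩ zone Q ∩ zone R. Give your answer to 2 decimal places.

2.00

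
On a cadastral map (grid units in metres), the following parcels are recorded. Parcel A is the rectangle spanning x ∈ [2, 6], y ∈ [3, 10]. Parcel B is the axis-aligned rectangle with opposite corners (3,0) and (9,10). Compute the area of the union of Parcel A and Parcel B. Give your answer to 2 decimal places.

By inclusion–exclusion:
Individual areas: |Parcel A| = 28, |Parcel B| = 60.
|Parcel A∩Parcel B|: x∈[3,6], y∈[3,10] → 3·7 = 21.
|Parcel A ∪ Parcel B| = 88 − 21 = 67.00.

67.00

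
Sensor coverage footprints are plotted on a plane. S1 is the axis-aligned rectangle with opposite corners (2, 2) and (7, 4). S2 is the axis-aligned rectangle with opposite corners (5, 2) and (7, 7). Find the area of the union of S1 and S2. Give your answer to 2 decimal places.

By inclusion–exclusion:
Individual areas: |S1| = 10, |S2| = 10.
|S1∩S2|: x∈[5,7], y∈[2,4] → 2·2 = 4.
|S1 ∪ S2| = 20 − 4 = 16.00.

16.00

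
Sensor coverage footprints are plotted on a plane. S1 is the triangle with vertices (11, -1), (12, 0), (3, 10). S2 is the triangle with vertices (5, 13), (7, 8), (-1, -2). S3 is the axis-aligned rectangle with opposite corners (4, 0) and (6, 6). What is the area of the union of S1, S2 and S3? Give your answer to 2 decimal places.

49.26

By inclusion–exclusion:
Individual areas: |S1| = 9.5, |S2| = 30, |S3| = 12.
|S1∩S2| = 1.0054.
|S1∩S3| = 0.0057.
|S2∩S3| = 1.225.
|S1∩S2∩S3| = 0.
|S1 ∪ S2 ∪ S3| = 51.5 − 2.2361 + 0 = 49.26.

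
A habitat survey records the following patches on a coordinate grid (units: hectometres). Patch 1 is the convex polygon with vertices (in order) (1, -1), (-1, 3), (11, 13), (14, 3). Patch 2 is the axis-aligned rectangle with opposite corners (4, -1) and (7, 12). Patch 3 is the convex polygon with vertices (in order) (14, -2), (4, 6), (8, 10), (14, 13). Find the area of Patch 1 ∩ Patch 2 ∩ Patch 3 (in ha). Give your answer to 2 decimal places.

8.10

The intersection is the polygon with vertices (7,3.6), (4,6), (7,9).
By the shoelace formula its area is 8.10.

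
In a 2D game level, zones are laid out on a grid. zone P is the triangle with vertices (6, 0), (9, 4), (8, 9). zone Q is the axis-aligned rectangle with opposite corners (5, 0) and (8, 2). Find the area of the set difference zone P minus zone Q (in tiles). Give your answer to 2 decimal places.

8.44

|zone P| = 9.5, |zone P∩zone Q| = 1.0556.
|zone P ∖ zone Q| = |zone P| − |zone P∩zone Q| = 9.5 − 1.0556 = 8.44.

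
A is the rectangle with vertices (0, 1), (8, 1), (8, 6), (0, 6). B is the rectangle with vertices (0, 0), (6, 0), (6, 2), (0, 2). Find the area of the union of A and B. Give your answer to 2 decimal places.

By inclusion–exclusion:
Individual areas: |A| = 40, |B| = 12.
|A∩B|: x∈[0,6], y∈[1,2] → 6·1 = 6.
|A ∪ B| = 52 − 6 = 46.00.

46.00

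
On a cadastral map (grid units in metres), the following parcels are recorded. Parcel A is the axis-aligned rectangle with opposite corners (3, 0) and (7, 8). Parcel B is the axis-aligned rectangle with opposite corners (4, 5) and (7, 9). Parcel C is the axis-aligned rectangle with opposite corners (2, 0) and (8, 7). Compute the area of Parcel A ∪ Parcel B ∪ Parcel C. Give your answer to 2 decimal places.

By inclusion–exclusion:
Individual areas: |Parcel A| = 32, |Parcel B| = 12, |Parcel C| = 42.
|Parcel A∩Parcel B|: x∈[4,7], y∈[5,8] → 3·3 = 9.
|Parcel A∩Parcel C|: x∈[3,7], y∈[0,7] → 4·7 = 28.
|Parcel B∩Parcel C|: x∈[4,7], y∈[5,7] → 3·2 = 6.
|Parcel A∩Parcel B∩Parcel C| = 6.
|Parcel A ∪ Parcel B ∪ Parcel C| = 86 − 43 + 6 = 49.00.

49.00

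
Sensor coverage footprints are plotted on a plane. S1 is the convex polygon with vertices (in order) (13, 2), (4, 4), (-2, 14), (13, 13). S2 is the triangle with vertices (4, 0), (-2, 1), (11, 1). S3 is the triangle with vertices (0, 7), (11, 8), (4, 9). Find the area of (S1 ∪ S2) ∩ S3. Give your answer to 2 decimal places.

The region (S1 ∪ S2) ∩ S3 is the polygon with vertices (1.692,7.846), (4,9), (11,8), (2.086,7.19).
By the shoelace formula its area is 8.28.

8.28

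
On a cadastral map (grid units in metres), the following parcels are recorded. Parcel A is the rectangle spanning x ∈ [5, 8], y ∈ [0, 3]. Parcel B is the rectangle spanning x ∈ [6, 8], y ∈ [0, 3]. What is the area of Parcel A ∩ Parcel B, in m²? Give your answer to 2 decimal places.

|Parcel A∩Parcel B|: x∈[6,8], y∈[0,3] → 2·3 = 6.

6.00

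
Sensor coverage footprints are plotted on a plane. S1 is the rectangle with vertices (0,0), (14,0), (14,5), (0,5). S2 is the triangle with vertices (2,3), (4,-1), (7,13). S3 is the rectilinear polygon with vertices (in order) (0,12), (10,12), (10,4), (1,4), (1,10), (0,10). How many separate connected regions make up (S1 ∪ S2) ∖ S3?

2

(S1 ∪ S2) ∖ S3 splits into 2 disjoint pieces (area 61.3571, area 0.1429).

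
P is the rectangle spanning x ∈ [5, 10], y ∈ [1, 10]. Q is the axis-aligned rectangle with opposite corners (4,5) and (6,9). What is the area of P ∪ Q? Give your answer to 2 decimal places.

By inclusion–exclusion:
Individual areas: |P| = 45, |Q| = 8.
|P∩Q|: x∈[5,6], y∈[5,9] → 1·4 = 4.
|P ∪ Q| = 53 − 4 = 49.00.

49.00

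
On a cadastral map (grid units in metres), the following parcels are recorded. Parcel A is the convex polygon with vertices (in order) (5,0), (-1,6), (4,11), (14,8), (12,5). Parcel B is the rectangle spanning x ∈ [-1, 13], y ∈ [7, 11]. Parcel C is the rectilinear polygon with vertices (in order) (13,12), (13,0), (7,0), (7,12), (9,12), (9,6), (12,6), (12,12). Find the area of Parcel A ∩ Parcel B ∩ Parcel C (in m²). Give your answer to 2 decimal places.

7.05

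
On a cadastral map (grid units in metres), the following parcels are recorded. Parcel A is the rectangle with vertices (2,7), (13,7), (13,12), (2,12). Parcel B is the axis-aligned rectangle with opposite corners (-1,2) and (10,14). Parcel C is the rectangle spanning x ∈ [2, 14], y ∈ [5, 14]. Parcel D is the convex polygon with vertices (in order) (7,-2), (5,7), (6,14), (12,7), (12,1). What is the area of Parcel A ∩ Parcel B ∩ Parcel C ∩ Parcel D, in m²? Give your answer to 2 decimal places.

20.17

The intersection is the polygon with vertices (7.714,12), (10,9.333), (10,7), (5,7), (5.714,12).
By the shoelace formula its area is 20.17.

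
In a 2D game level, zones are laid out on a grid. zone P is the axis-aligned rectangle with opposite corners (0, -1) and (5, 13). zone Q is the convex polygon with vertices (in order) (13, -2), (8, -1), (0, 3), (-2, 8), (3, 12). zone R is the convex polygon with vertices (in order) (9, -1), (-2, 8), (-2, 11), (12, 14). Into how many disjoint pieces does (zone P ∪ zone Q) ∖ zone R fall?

(zone P ∪ zone Q) ∖ zone R splits into 2 disjoint pieces (area 42.2969, area 5.1786).

2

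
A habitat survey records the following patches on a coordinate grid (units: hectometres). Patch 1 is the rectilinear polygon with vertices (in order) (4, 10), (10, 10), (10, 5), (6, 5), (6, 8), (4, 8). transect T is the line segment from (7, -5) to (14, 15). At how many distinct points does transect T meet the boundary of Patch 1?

The segment lies entirely outside Patch 1 and never meets its boundary.

0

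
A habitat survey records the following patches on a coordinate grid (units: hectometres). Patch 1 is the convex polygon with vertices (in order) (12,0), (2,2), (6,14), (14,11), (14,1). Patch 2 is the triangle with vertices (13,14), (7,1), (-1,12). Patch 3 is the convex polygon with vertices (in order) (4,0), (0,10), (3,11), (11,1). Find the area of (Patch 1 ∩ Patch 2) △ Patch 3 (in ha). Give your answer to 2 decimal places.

|Patch 1 ∩ Patch 2| = 57.7847.
|(Patch 1 ∩ Patch 2) ∩ Patch 3| = 18.6804.
|(Patch 1 ∩ Patch 2) △ Patch 3| = 57.7847 + 56 − 37.3608 = 76.42.

76.42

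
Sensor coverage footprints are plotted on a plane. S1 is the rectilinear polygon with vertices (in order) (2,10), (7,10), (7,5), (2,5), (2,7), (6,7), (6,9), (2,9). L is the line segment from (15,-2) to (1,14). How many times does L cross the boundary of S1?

4

The segment meets the boundary at (4.5,10), (5.375,9), (6,8.286), (7,7.143).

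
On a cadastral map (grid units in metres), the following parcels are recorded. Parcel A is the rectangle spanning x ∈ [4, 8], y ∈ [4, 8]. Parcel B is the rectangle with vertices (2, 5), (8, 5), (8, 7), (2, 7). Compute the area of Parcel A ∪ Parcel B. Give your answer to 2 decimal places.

By inclusion–exclusion:
Individual areas: |Parcel A| = 16, |Parcel B| = 12.
|Parcel A∩Parcel B|: x∈[4,8], y∈[5,7] → 4·2 = 8.
|Parcel A ∪ Parcel B| = 28 − 8 = 20.00.

20.00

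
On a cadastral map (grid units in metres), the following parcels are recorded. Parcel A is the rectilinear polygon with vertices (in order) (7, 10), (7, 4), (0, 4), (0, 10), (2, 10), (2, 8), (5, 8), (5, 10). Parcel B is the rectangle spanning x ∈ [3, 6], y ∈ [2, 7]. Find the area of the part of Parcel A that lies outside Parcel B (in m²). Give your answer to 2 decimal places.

|Parcel A| = 36, |Parcel A∩Parcel B| = 9.
|Parcel A ∖ Parcel B| = |Parcel A| − |Parcel A∩Parcel B| = 36 − 9 = 27.00.

27.00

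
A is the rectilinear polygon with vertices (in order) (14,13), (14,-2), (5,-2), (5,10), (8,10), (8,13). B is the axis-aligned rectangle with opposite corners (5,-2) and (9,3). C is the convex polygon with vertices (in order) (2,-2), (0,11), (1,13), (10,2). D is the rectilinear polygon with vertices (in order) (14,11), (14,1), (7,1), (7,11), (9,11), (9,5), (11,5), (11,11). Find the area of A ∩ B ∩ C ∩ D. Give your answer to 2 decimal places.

3.75

The intersection is the polygon with vertices (9,3), (9,1.5), (8,1), (7,1), (7,3).
By the shoelace formula its area is 3.75.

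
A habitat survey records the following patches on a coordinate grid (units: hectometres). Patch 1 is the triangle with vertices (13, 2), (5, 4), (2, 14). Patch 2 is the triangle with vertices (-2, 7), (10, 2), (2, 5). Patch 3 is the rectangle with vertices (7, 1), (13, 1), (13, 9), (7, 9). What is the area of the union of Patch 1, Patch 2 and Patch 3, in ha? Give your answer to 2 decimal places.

By inclusion–exclusion:
Individual areas: |Patch 1| = 37, |Patch 2| = 2, |Patch 3| = 48.
|Patch 1∩Patch 2| = 0.022.
|Patch 1∩Patch 3| = 15.1364.
|Patch 2∩Patch 3| = 0.1875.
|Patch 1∩Patch 2∩Patch 3| = 0.
|Patch 1 ∪ Patch 2 ∪ Patch 3| = 87 − 15.3459 + 0 = 71.65.

71.65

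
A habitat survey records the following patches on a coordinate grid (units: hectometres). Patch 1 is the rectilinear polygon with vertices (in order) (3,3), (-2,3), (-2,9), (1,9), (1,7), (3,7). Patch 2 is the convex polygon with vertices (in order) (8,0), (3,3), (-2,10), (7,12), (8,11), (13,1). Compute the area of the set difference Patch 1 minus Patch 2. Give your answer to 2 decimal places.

17.14

|Patch 1| = 26, |Patch 1∩Patch 2| = 8.8571.
|Patch 1 ∖ Patch 2| = |Patch 1| − |Patch 1∩Patch 2| = 26 − 8.8571 = 17.14.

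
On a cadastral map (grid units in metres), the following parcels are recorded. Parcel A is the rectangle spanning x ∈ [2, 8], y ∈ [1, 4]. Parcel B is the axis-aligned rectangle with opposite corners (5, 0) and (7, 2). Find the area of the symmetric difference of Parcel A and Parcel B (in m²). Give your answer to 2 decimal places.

18.00

|Parcel A∩Parcel B|: x∈[5,7], y∈[1,2] → 2·1 = 2.
|Parcel A △ Parcel B| = |Parcel A| + |Parcel B| − 2·|Parcel A∩Parcel B| = 18 + 4 − 4 = 18.00.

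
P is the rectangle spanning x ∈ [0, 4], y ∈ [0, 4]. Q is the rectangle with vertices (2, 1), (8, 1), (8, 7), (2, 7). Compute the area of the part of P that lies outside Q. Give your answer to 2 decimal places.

10.00

|P∩Q|: x∈[2,4], y∈[1,4] → 2·3 = 6.
|P| = 16.
|P ∖ Q| = |P| − |P∩Q| = 16 − 6 = 10.00.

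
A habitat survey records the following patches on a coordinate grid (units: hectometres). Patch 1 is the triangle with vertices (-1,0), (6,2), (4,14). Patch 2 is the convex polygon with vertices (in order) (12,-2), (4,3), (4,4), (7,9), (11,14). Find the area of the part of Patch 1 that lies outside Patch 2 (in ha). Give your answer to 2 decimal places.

|Patch 1| = 44, |Patch 1∩Patch 2| = 4.6939.
|Patch 1 ∖ Patch 2| = |Patch 1| − |Patch 1∩Patch 2| = 44 − 4.6939 = 39.31.

39.31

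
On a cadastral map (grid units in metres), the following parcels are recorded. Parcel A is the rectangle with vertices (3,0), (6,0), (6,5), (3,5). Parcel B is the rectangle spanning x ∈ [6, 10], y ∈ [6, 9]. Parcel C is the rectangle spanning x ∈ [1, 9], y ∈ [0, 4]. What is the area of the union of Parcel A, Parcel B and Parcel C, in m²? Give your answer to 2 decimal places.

47.00

By inclusion–exclusion:
Individual areas: |Parcel A| = 15, |Parcel B| = 12, |Parcel C| = 32.
|Parcel A∩Parcel B| = 0 (no overlap).
|Parcel A∩Parcel C|: x∈[3,6], y∈[0,4] → 3·4 = 12.
|Parcel B∩Parcel C| = 0 (no overlap).
|Parcel A∩Parcel B∩Parcel C| = 0.
|Parcel A ∪ Parcel B ∪ Parcel C| = 59 − 12 + 0 = 47.00.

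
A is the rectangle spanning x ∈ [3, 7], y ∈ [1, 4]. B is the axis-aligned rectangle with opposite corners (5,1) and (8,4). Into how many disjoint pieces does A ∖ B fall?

1

A ∖ B is a single connected region.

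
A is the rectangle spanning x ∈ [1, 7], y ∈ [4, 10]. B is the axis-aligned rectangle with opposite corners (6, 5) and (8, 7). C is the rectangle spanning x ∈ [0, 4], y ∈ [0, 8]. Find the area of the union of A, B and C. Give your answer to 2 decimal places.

58.00

By inclusion–exclusion:
Individual areas: |A| = 36, |B| = 4, |C| = 32.
|A∩B|: x∈[6,7], y∈[5,7] → 1·2 = 2.
|A∩C|: x∈[1,4], y∈[4,8] → 3·4 = 12.
|B∩C| = 0 (no overlap).
|A∩B∩C| = 0.
|A ∪ B ∪ C| = 72 − 14 + 0 = 58.00.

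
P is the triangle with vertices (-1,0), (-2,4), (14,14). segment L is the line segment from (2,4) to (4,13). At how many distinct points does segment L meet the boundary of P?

The segment meets the boundary at (2.645,6.903).

1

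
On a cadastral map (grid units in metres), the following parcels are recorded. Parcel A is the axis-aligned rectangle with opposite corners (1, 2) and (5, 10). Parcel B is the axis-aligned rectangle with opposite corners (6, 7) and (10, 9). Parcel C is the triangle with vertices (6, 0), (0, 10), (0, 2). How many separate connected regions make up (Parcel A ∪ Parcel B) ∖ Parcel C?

2

(Parcel A ∪ Parcel B) ∖ Parcel C splits into 2 disjoint pieces (area 19.9667, area 8).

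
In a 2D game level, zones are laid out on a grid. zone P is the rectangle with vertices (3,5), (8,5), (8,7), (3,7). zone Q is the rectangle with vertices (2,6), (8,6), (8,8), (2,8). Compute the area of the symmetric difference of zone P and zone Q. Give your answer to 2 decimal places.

12.00

|zone P∩zone Q|: x∈[3,8], y∈[6,7] → 5·1 = 5.
|zone P △ zone Q| = |zone P| + |zone Q| − 2·|zone P∩zone Q| = 10 + 12 − 10 = 12.00.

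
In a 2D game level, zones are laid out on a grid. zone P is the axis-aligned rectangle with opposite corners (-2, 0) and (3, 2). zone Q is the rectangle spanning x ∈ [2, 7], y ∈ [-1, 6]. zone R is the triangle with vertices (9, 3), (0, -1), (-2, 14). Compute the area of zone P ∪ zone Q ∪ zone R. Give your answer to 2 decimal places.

85.47

By inclusion–exclusion:
Individual areas: |zone P| = 10, |zone Q| = 35, |zone R| = 71.5.
|zone P∩zone Q|: x∈[2,3], y∈[0,2] → 1·2 = 2.
|zone P∩zone R| = 6.4083.
|zone Q∩zone R| = 24.5.
|zone P∩zone Q∩zone R| = 1.875.
|zone P ∪ zone Q ∪ zone R| = 116.5 − 32.9083 + 1.875 = 85.47.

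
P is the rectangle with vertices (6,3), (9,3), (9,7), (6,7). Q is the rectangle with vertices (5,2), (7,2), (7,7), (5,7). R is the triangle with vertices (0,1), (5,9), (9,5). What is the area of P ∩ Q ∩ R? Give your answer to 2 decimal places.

3.11

The intersection is the polygon with vertices (7,4.111), (6,3.667), (6,7), (7,7).
By the shoelace formula its area is 3.11.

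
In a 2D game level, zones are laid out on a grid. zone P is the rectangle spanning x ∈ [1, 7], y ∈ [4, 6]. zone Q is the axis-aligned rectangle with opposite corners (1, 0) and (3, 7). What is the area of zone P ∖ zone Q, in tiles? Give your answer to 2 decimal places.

|zone P∩zone Q|: x∈[1,3], y∈[4,6] → 2·2 = 4.
|zone P| = 12.
|zone P ∖ zone Q| = |zone P| − |zone P∩zone Q| = 12 − 4 = 8.00.

8.00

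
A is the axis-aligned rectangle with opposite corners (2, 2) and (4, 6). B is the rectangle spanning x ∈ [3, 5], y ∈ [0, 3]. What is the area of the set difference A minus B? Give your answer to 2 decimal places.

|A∩B|: x∈[3,4], y∈[2,3] → 1·1 = 1.
|A| = 8.
|A ∖ B| = |A| − |A∩B| = 8 − 1 = 7.00.

7.00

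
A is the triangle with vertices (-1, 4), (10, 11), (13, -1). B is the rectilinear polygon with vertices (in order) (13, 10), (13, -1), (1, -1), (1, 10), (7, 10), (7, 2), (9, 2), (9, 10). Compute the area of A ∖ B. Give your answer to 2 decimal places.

|A| = 76.5, |A∩B| = 58.2516.
|A ∖ B| = |A| − |A∩B| = 76.5 − 58.2516 = 18.25.

18.25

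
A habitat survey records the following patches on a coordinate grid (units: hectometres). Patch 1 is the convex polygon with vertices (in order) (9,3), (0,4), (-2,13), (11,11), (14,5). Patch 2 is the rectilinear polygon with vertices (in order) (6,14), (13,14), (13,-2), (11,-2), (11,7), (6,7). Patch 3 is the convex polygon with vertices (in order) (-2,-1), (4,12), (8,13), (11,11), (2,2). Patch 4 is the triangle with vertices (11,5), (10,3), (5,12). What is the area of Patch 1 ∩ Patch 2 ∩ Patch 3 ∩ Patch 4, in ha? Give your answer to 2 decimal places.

The intersection is the polygon with vertices (6,10.833), (8.231,8.231), (7.5,7.5), (6,10.2).
By the shoelace formula its area is 2.24.

2.24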